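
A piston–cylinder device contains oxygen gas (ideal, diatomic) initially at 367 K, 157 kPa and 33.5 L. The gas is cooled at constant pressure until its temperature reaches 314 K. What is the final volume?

Isobaric: P stays 157 kPa; V/T = const ⇒ T₂ = 314 K, V₂ = 28.7 L.

28.7 L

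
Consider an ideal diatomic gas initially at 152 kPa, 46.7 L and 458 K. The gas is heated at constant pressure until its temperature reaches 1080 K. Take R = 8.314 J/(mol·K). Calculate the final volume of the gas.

110 L

Isobaric: P stays 152 kPa; V/T = const ⇒ T₂ = 1080 K, V₂ = 110 L.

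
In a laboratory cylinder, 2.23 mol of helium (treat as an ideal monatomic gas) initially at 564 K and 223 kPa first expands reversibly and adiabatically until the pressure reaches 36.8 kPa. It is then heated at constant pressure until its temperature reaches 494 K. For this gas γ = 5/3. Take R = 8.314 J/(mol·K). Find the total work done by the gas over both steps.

12100 J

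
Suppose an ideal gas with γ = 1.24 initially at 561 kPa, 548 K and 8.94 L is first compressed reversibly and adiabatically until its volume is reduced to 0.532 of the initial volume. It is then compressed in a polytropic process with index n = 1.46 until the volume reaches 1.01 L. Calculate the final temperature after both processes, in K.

n = P₁V₁/(RT₁) = 561×8.94/(8.314×548) = 1.10 mol.
Step 1 — Adiabatic: TV^(γ−1) = const ⇒ T₂ = 548×(1.88)^0.240 = 638 K; PV^γ = const ⇒ P₂ = 1230 kPa.
ΔU = nCvΔT = 1.10×34.6×(638−548) = 3420 J.
Q = 0 for an adiabatic process, so W = −ΔU = -3420 J.
State after step 1: P = 1230 kPa, V = 4.76 L, T = 638 K.
Step 2 — Polytropic n=1.46: T₂ = T₁(V₁/V₂)^(n−1) = 638×(4.71)^0.46 = 1300 K; P₂ = P₁(V₁/V₂)^n = 11800 kPa.
W = (P₁V₁−P₂V₂)/(n−1) = (1230×4.76−11800×1.01)/0.46 = -13200 J.
ΔU = nCvΔT = 1.10×34.6×(1300−638) = 25300 J.
Q = ΔU + W = 12100 J.
Net over both steps: W = -16600 J, Q = 12100 J, ΔU = 28700 J.

1300 K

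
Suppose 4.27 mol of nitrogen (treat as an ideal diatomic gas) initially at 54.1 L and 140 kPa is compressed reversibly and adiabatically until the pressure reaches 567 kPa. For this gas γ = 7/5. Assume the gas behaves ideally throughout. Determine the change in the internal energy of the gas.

T₁ = P₁V₁/(nR) = 140×54.1/(4.27×8.314) = 213 K.
Adiabatic: T₂/T₁ = (P₂/P₁)^((γ−1)/γ) ⇒ T₂ = 213×(4.05)^0.286 = 318 K; V₂ = 19.9 L.
For an ideal gas ΔU = nCvΔT with Cv = (5/2)R = 20.8 J/(mol·K).
ΔU = 4.27×20.8×(318−213) = 9300 J.

9300 J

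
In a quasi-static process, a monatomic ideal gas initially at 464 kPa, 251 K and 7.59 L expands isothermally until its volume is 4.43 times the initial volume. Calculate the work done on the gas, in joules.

-5240 J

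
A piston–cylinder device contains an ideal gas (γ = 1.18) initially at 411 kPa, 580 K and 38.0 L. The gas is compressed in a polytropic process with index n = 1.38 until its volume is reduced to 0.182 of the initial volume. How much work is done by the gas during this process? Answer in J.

n = P₁V₁/(RT₁) = 411×38.0/(8.314×580) = 3.24 mol.
Polytropic n=1.38: T₂ = T₁(V₁/V₂)^(n−1) = 580×(5.49)^0.38 = 1110 K; P₂ = P₁(V₁/V₂)^n = 4310 kPa.
W = (P₁V₁−P₂V₂)/(n−1) = (411×38.0−4310×6.92)/0.38 = -37400 J.

-37400 J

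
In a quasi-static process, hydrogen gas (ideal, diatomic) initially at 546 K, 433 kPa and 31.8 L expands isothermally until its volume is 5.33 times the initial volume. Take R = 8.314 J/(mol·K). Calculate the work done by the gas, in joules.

23000 J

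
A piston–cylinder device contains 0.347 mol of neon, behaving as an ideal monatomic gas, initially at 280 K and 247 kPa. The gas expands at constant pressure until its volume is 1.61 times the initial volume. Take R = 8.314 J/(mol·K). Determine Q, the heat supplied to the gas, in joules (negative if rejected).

V₁ = nRT₁/P₁ = 0.347×8.314×280/247 = 3.27 L.
Isobaric: P stays 247 kPa; V/T = const ⇒ T₂ = 451 K, V₂ = 5.27 L.
W = PΔV = 247×(5.27−3.27) kPa·L = 493 J.
ΔU = nCvΔT = 0.347×12.5×(451−280) = 739 J.
Q = ΔU + W = nCpΔT = 1230 J.

1230 J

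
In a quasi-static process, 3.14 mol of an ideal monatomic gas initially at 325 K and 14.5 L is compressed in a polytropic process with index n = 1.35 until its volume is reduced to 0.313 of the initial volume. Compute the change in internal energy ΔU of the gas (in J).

P₁ = nRT₁/V₁ = 3.14×8.314×325/14.5 = 585 kPa.
Polytropic n=1.35: T₂ = T₁(V₁/V₂)^(n−1) = 325×(3.19)^0.35 = 488 K; P₂ = P₁(V₁/V₂)^n = 2810 kPa.
For an ideal gas ΔU = nCvΔT with Cv = (3/2)R = 12.5 J/(mol·K).
ΔU = 3.14×12.5×(488−325) = 6380 J.

6380 J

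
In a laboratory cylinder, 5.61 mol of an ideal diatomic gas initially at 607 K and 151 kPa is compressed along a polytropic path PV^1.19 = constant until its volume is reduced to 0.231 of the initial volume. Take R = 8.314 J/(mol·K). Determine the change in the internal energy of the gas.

V₁ = nRT₁/P₁ = 5.61×8.314×607/151 = 187 L.
Polytropic n=1.19: T₂ = T₁(V₁/V₂)^(n−1) = 607×(4.33)^0.19 = 802 K; P₂ = P₁(V₁/V₂)^n = 864 kPa.
For an ideal gas ΔU = nCvΔT with Cv = (5/2)R = 20.8 J/(mol·K).
ΔU = 5.61×20.8×(802−607) = 22700 J.

22700 J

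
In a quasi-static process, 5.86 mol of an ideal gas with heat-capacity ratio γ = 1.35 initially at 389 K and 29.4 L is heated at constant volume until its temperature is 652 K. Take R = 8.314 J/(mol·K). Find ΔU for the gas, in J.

P₁ = nRT₁/V₁ = 5.86×8.314×389/29.4 = 645 kPa.
Isochoric: V stays 29.4 L; P/T = const ⇒ T₂ = 652 K, P₂ = 1080 kPa.
For an ideal gas ΔU = nCvΔT with Cv = R/(γ−1) = 23.8 J/(mol·K).
ΔU = 5.86×23.8×(652−389) = 36600 J.

36600 J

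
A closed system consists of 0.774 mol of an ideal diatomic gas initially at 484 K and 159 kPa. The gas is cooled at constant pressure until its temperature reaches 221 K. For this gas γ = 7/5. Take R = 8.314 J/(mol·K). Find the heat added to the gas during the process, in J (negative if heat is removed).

-5920 J

V₁ = nRT₁/P₁ = 0.774×8.314×484/159 = 19.6 L.
Isobaric: P stays 159 kPa; V/T = const ⇒ T₂ = 221 K, V₂ = 8.94 L.
W = PΔV = 159×(8.94−19.6) kPa·L = -1690 J.
ΔU = nCvΔT = 0.774×20.8×(221−484) = -4230 J.
Q = ΔU + W = nCpΔT = -5920 J.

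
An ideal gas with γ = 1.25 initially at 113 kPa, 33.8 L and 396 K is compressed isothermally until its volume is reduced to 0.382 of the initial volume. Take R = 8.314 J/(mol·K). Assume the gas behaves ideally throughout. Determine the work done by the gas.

-3680 J

n = P₁V₁/(RT₁) = 113×33.8/(8.314×396) = 1.16 mol.
Isothermal: T stays 396 K; PV = const ⇒ V₂ = 12.9 L, P₂ = 296 kPa.
W = nRT ln(V₂/V₁) = 1.16×8.314×396×ln(0.382) = -3680 J.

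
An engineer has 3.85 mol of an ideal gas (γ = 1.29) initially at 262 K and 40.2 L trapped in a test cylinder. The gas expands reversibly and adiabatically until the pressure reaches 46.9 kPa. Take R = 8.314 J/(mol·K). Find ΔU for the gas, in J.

P₁ = nRT₁/V₁ = 3.85×8.314×262/40.2 = 209 kPa.
Adiabatic: T₂/T₁ = (P₂/P₁)^((γ−1)/γ) ⇒ T₂ = 262×(0.225)^0.225 = 187 K; V₂ = 128 L.
For an ideal gas ΔU = nCvΔT with Cv = R/(γ−1) = 28.7 J/(mol·K).
ΔU = 3.85×28.7×(187−262) = -8240 J.

-8240 J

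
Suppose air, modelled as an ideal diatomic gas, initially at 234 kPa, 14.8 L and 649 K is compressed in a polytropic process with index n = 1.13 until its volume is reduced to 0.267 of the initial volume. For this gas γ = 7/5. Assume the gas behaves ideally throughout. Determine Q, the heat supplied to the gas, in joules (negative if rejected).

n = P₁V₁/(RT₁) = 234×14.8/(8.314×649) = 0.642 mol.
Polytropic n=1.13: T₂ = T₁(V₁/V₂)^(n−1) = 649×(3.75)^0.13 = 771 K; P₂ = P₁(V₁/V₂)^n = 1040 kPa.
W = (P₁V₁−P₂V₂)/(n−1) = (234×14.8−1040×3.95)/0.13 = -4990 J.
ΔU = nCvΔT = 0.642×20.8×(771−649) = 1620 J.
Q = ΔU + W = -3370 J.

-3370 J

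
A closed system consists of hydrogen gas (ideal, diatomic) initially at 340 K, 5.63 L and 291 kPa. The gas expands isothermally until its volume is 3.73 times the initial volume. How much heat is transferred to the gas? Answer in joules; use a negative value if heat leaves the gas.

2160 J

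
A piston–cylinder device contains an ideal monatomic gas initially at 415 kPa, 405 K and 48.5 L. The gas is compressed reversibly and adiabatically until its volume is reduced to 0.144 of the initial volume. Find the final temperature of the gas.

Adiabatic: TV^(γ−1) = const ⇒ T₂ = 405×(6.94)^0.667 = 1470 K; PV^γ = const ⇒ P₂ = 10500 kPa.

1470 K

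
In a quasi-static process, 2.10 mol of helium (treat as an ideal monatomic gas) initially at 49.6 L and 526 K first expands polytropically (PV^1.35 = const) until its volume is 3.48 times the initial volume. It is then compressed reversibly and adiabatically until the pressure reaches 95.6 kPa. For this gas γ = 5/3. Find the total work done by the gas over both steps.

P₁ = nRT₁/V₁ = 2.10×8.314×526/49.6 = 185 kPa.
Step 1 — Polytropic n=1.35: T₂ = T₁(V₁/V₂)^(n−1) = 526×(0.287)^0.35 = 340 K; P₂ = P₁(V₁/V₂)^n = 34.4 kPa.
W = (P₁V₁−P₂V₂)/(n−1) = (185×49.6−34.4×173)/0.35 = 9280 J.
ΔU = nCvΔT = 2.10×12.5×(340−526) = -4870 J.
Q = ΔU + W = 4410 J.
State after step 1: P = 34.4 kPa, V = 173 L, T = 340 K.
Step 2 — Adiabatic: T₂/T₁ = (P₂/P₁)^((γ−1)/γ) ⇒ T₂ = 340×(2.78)^0.400 = 512 K; V₂ = 93.5 L.
ΔU = nCvΔT = 2.10×12.5×(512−340) = 4500 J.
Q = 0 for an adiabatic process, so W = −ΔU = -4500 J.
Net over both steps: W = 4780 J, Q = 4410 J, ΔU = -373 J.

4780 J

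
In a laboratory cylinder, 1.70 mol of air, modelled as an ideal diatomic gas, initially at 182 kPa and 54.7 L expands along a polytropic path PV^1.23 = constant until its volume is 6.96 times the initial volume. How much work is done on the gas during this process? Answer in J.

-15600 J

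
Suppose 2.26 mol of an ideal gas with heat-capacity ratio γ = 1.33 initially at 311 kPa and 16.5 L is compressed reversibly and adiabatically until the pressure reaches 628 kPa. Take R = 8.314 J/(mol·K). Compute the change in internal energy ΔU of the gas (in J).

2960 J

T₁ = P₁V₁/(nR) = 311×16.5/(2.26×8.314) = 273 K.
Adiabatic: T₂/T₁ = (P₂/P₁)^((γ−1)/γ) ⇒ T₂ = 273×(2.02)^0.248 = 325 K; V₂ = 9.73 L.
For an ideal gas ΔU = nCvΔT with Cv = R/(γ−1) = 25.2 J/(mol·K).
ΔU = 2.26×25.2×(325−273) = 2960 J.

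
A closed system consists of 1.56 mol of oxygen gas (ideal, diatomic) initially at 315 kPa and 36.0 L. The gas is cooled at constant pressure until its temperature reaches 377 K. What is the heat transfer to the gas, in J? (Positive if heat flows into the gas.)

-22600 J

T₁ = P₁V₁/(nR) = 315×36.0/(1.56×8.314) = 874 K.
Isobaric: P stays 315 kPa; V/T = const ⇒ T₂ = 377 K, V₂ = 15.5 L.
W = PΔV = 315×(15.5−36.0) kPa·L = -6450 J.
ΔU = nCvΔT = 1.56×20.8×(377−874) = -16100 J.
Q = ΔU + W = nCpΔT = -22600 J.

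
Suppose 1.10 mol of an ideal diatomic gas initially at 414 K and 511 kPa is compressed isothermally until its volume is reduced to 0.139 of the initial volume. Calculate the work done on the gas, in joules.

V₁ = nRT₁/P₁ = 1.10×8.314×414/511 = 7.41 L.
Isothermal: T stays 414 K; PV = const ⇒ V₂ = 1.03 L, P₂ = 3680 kPa.
W = nRT ln(V₂/V₁) = 1.10×8.314×414×ln(0.139) = -7470 J.
Work done on the gas = −W_by = 7470 J.

7470 J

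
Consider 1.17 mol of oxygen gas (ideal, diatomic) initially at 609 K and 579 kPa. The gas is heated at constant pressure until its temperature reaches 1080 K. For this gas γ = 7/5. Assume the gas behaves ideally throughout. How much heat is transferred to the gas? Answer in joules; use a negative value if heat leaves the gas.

16000 J

V₁ = nRT₁/P₁ = 1.17×8.314×609/579 = 10.2 L.
Isobaric: P stays 579 kPa; V/T = const ⇒ T₂ = 1080 K, V₂ = 18.1 L.
W = PΔV = 579×(18.1−10.2) kPa·L = 4580 J.
ΔU = nCvΔT = 1.17×20.8×(1080−609) = 11500 J.
Q = ΔU + W = nCpΔT = 16000 J.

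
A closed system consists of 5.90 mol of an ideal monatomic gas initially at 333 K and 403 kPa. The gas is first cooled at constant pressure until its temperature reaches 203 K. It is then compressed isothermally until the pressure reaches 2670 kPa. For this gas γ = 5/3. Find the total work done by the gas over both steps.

-25200 J

V₁ = nRT₁/P₁ = 5.90×8.314×333/403 = 40.5 L.
Step 1 — Isobaric: P stays 403 kPa; V/T = const ⇒ T₂ = 203 K, V₂ = 24.7 L.
W = PΔV = 403×(24.7−40.5) kPa·L = -6380 J.
ΔU = nCvΔT = 5.90×12.5×(203−333) = -9570 J.
Q = ΔU + W = nCpΔT = -15900 J.
State after step 1: P = 403 kPa, V = 24.7 L, T = 203 K.
Step 2 — Isothermal: T stays 203 K; PV = const ⇒ V₂ = 3.73 L, P₂ = 2670 kPa.
ΔU = 0 (ideal gas, T constant).
W = nRT ln(V₂/V₁) = 5.90×8.314×203×ln(0.151) = -18800 J.
Q = ΔU + W = -18800 J.
Net over both steps: W = -25200 J, Q = -34800 J, ΔU = -9570 J.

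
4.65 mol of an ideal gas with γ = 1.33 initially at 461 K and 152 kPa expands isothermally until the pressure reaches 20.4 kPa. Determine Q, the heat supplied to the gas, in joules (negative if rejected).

35800 J

V₁ = nRT₁/P₁ = 4.65×8.314×461/152 = 117 L.
Isothermal: T stays 461 K; PV = const ⇒ V₂ = 874 L, P₂ = 20.4 kPa.
ΔU = 0 (ideal gas, T constant).
W = nRT ln(V₂/V₁) = 4.65×8.314×461×ln(7.45) = 35800 J.
Q = ΔU + W = 35800 J.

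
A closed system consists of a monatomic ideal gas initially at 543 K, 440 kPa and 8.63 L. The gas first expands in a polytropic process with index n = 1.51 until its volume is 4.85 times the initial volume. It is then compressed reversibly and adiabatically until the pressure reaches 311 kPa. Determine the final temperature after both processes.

548 K

n = P₁V₁/(RT₁) = 440×8.63/(8.314×543) = 0.841 mol.
Step 1 — Polytropic n=1.51: T₂ = T₁(V₁/V₂)^(n−1) = 543×(0.206)^0.51 = 243 K; P₂ = P₁(V₁/V₂)^n = 40.5 kPa.
W = (P₁V₁−P₂V₂)/(n−1) = (440×8.63−40.5×41.9)/0.51 = 4120 J.
ΔU = nCvΔT = 0.841×12.5×(243−543) = -3150 J.
Q = ΔU + W = 968 J.
State after step 1: P = 40.5 kPa, V = 41.9 L, T = 243 K.
Step 2 — Adiabatic: T₂/T₁ = (P₂/P₁)^((γ−1)/γ) ⇒ T₂ = 243×(7.67)^0.400 = 548 K; V₂ = 12.3 L.
ΔU = nCvΔT = 0.841×12.5×(548−243) = 3210 J.
Q = 0 for an adiabatic process, so W = −ΔU = -3210 J.
Net over both steps: W = 913 J, Q = 968 J, ΔU = 55.1 J.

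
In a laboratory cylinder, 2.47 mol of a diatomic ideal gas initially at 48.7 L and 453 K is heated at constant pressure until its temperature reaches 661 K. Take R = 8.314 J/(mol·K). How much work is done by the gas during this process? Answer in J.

4270 J

P₁ = nRT₁/V₁ = 2.47×8.314×453/48.7 = 191 kPa.
Isobaric: P stays 191 kPa; V/T = const ⇒ T₂ = 661 K, V₂ = 71.1 L.
W = PΔV = 191×(71.1−48.7) kPa·L = 4270 J.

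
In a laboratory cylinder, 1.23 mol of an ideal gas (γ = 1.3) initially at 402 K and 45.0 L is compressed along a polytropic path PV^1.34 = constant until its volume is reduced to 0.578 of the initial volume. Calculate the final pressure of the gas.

190 kPa

P₁ = nRT₁/V₁ = 1.23×8.314×402/45.0 = 91.4 kPa.
Polytropic n=1.34: T₂ = T₁(V₁/V₂)^(n−1) = 402×(1.73)^0.34 = 484 K; P₂ = P₁(V₁/V₂)^n = 190 kPa.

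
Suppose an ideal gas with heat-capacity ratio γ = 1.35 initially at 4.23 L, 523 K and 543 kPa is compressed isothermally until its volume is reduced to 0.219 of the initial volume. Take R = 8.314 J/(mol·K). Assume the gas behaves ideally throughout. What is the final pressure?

Isothermal: T stays 523 K; PV = const ⇒ V₂ = 0.926 L, P₂ = 2480 kPa.

2480 kPa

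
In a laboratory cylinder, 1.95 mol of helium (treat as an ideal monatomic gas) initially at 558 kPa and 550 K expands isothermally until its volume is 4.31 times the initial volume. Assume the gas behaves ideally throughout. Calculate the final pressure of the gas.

129 kPa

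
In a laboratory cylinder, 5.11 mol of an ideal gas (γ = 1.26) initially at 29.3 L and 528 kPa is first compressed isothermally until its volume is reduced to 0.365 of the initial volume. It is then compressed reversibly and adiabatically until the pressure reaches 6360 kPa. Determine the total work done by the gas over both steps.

T₁ = P₁V₁/(nR) = 528×29.3/(5.11×8.314) = 364 K.
Step 1 — Isothermal: T stays 364 K; PV = const ⇒ V₂ = 10.7 L, P₂ = 1450 kPa.
ΔU = 0 (ideal gas, T constant).
W = nRT ln(V₂/V₁) = 5.11×8.314×364×ln(0.365) = -15600 J.
Q = ΔU + W = -15600 J.
State after step 1: P = 1450 kPa, V = 10.7 L, T = 364 K.
Step 2 — Adiabatic: T₂/T₁ = (P₂/P₁)^((γ−1)/γ) ⇒ T₂ = 364×(4.40)^0.206 = 494 K; V₂ = 3.30 L.
ΔU = nCvΔT = 5.11×32.0×(494−364) = 21300 J.
Q = 0 for an adiabatic process, so W = −ΔU = -21300 J.
Net over both steps: W = -36900 J, Q = -15600 J, ΔU = 21300 J.

-36900 J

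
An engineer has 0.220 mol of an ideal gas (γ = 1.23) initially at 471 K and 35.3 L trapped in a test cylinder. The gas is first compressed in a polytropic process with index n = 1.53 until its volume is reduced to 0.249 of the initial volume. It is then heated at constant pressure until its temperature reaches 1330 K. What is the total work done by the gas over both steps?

-1140 J

P₁ = nRT₁/V₁ = 0.220×8.314×471/35.3 = 24.4 kPa.
Step 1 — Polytropic n=1.53: T₂ = T₁(V₁/V₂)^(n−1) = 471×(4.02)^0.53 = 984 K; P₂ = P₁(V₁/V₂)^n = 205 kPa.
W = (P₁V₁−P₂V₂)/(n−1) = (24.4×35.3−205×8.79)/0.53 = -1770 J.
ΔU = nCvΔT = 0.220×36.1×(984−471) = 4080 J.
Q = ΔU + W = 2310 J.
State after step 1: P = 205 kPa, V = 8.79 L, T = 984 K.
Step 2 — Isobaric: P stays 205 kPa; V/T = const ⇒ T₂ = 1330 K, V₂ = 11.9 L.
W = PΔV = 205×(11.9−8.79) kPa·L = 633 J.
ΔU = nCvΔT = 0.220×36.1×(1330−984) = 2750 J.
Q = ΔU + W = nCpΔT = 3380 J.
Net over both steps: W = -1140 J, Q = 5690 J, ΔU = 6830 J.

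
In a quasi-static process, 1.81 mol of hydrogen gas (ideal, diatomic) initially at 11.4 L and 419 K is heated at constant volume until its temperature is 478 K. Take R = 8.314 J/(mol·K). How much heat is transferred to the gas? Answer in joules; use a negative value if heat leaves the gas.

P₁ = nRT₁/V₁ = 1.81×8.314×419/11.4 = 553 kPa.
Isochoric: V stays 11.4 L; P/T = const ⇒ T₂ = 478 K, P₂ = 631 kPa.
W = 0 (no volume change).
ΔU = nCvΔT = 1.81×20.8×(478−419) = 2220 J.
Q = ΔU = 2220 J.

2220 J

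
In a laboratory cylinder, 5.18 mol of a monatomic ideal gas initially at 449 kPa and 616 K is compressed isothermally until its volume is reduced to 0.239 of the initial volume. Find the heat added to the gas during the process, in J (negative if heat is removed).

-38000 J

V₁ = nRT₁/P₁ = 5.18×8.314×616/449 = 59.1 L.
Isothermal: T stays 616 K; PV = const ⇒ V₂ = 14.1 L, P₂ = 1880 kPa.
ΔU = 0 (ideal gas, T constant).
W = nRT ln(V₂/V₁) = 5.18×8.314×616×ln(0.239) = -38000 J.
Q = ΔU + W = -38000 J.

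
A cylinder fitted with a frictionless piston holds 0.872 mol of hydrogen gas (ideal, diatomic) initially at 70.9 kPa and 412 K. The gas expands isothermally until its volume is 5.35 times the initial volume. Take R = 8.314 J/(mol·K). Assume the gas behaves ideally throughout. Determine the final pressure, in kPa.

V₁ = nRT₁/P₁ = 0.872×8.314×412/70.9 = 42.1 L.
Isothermal: T stays 412 K; PV = const ⇒ V₂ = 225 L, P₂ = 13.3 kPa.

13.3 kPa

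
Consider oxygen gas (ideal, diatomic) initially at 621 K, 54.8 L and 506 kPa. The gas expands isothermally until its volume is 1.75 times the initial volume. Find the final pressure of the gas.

289 kPa

Isothermal: T stays 621 K; PV = const ⇒ V₂ = 95.9 L, P₂ = 289 kPa.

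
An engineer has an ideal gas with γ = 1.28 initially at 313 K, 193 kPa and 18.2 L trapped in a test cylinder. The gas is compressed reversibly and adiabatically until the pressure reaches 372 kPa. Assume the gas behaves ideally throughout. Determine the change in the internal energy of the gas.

n = P₁V₁/(RT₁) = 193×18.2/(8.314×313) = 1.35 mol.
Adiabatic: T₂/T₁ = (P₂/P₁)^((γ−1)/γ) ⇒ T₂ = 313×(1.93)^0.219 = 361 K; V₂ = 10.9 L.
For an ideal gas ΔU = nCvΔT with Cv = R/(γ−1) = 29.7 J/(mol·K).
ΔU = 1.35×29.7×(361−313) = 1940 J.

1940 J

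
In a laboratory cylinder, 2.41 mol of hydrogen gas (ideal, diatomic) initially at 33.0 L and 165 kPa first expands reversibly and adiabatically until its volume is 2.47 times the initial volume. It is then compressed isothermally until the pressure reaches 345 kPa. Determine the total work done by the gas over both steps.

-3470 J

T₁ = P₁V₁/(nR) = 165×33.0/(2.41×8.314) = 272 K.
Step 1 — Adiabatic: TV^(γ−1) = const ⇒ T₂ = 272×(0.405)^0.400 = 189 K; PV^γ = const ⇒ P₂ = 46.5 kPa.
ΔU = nCvΔT = 2.41×20.8×(189−272) = -4130 J.
Q = 0 for an adiabatic process, so W = −ΔU = 4130 J.
State after step 1: P = 46.5 kPa, V = 81.5 L, T = 189 K.
Step 2 — Isothermal: T stays 189 K; PV = const ⇒ V₂ = 11.0 L, P₂ = 345 kPa.
ΔU = 0 (ideal gas, T constant).
W = nRT ln(V₂/V₁) = 2.41×8.314×189×ln(0.135) = -7600 J.
Q = ΔU + W = -7600 J.
Net over both steps: W = -3470 J, Q = -7600 J, ΔU = -4130 J.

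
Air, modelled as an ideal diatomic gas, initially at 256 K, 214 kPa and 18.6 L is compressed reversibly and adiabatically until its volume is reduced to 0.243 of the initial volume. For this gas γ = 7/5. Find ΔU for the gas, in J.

7570 J

n = P₁V₁/(RT₁) = 214×18.6/(8.314×256) = 1.87 mol.
Adiabatic: TV^(γ−1) = const ⇒ T₂ = 256×(4.12)^0.400 = 451 K; PV^γ = const ⇒ P₂ = 1550 kPa.
For an ideal gas ΔU = nCvΔT with Cv = (5/2)R = 20.8 J/(mol·K).
ΔU = 1.87×20.8×(451−256) = 7570 J.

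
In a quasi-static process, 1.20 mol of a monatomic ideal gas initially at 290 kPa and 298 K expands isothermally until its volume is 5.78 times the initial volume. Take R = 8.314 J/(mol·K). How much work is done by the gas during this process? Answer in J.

5220 J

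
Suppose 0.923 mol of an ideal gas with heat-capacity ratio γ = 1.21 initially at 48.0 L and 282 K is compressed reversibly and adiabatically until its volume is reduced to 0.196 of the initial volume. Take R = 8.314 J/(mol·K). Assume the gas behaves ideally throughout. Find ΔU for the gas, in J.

P₁ = nRT₁/V₁ = 0.923×8.314×282/48.0 = 45.1 kPa.
Adiabatic: TV^(γ−1) = const ⇒ T₂ = 282×(5.10)^0.210 = 397 K; PV^γ = const ⇒ P₂ = 324 kPa.
For an ideal gas ΔU = nCvΔT with Cv = R/(γ−1) = 39.6 J/(mol·K).
ΔU = 0.923×39.6×(397−282) = 4210 J.

4210 J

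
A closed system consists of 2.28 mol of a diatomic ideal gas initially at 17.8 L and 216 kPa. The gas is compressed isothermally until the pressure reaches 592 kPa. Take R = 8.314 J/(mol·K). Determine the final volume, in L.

T₁ = P₁V₁/(nR) = 216×17.8/(2.28×8.314) = 203 K.
Isothermal: T stays 203 K; PV = const ⇒ V₂ = 6.49 L, P₂ = 592 kPa.

6.49 L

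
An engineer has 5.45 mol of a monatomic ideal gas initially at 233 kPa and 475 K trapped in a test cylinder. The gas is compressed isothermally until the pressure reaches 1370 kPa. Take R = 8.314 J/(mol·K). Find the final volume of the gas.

15.7 L

V₁ = nRT₁/P₁ = 5.45×8.314×475/233 = 92.4 L.
Isothermal: T stays 475 K; PV = const ⇒ V₂ = 15.7 L, P₂ = 1370 kPa.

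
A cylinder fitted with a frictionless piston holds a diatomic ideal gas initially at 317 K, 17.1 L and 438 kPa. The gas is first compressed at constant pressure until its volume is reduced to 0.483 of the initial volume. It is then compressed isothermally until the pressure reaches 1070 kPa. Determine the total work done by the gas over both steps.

-7100 J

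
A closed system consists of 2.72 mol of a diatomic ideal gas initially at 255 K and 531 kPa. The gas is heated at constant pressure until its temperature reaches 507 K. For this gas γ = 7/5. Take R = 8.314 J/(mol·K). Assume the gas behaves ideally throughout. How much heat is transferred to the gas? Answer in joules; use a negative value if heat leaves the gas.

19900 J

V₁ = nRT₁/P₁ = 2.72×8.314×255/531 = 10.9 L.
Isobaric: P stays 531 kPa; V/T = const ⇒ T₂ = 507 K, V₂ = 21.6 L.
W = PΔV = 531×(21.6−10.9) kPa·L = 5700 J.
ΔU = nCvΔT = 2.72×20.8×(507−255) = 14200 J.
Q = ΔU + W = nCpΔT = 19900 J.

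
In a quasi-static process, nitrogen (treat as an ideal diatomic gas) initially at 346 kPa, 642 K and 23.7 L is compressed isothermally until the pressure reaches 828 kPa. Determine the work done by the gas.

-7160 J

n = P₁V₁/(RT₁) = 346×23.7/(8.314×642) = 1.54 mol.
Isothermal: T stays 642 K; PV = const ⇒ V₂ = 9.90 L, P₂ = 828 kPa.
W = nRT ln(V₂/V₁) = 1.54×8.314×642×ln(0.418) = -7160 J.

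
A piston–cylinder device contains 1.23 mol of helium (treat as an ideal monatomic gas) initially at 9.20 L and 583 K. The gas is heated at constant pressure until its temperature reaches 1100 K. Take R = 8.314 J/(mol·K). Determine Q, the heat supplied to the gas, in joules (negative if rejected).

13200 J

P₁ = nRT₁/V₁ = 1.23×8.314×583/9.20 = 648 kPa.
Isobaric: P stays 648 kPa; V/T = const ⇒ T₂ = 1100 K, V₂ = 17.4 L.
W = PΔV = 648×(17.4−9.20) kPa·L = 5290 J.
ΔU = nCvΔT = 1.23×12.5×(1100−583) = 7930 J.
Q = ΔU + W = nCpΔT = 13200 J.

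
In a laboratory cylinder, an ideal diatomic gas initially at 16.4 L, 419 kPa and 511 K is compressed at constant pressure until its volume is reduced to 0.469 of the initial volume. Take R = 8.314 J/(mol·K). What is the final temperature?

Isobaric: P stays 419 kPa; V/T = const ⇒ T₂ = 240 K, V₂ = 7.69 L.

240 K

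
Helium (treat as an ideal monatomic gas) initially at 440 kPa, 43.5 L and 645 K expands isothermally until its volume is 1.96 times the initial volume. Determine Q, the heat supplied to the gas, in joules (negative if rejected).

n = P₁V₁/(RT₁) = 440×43.5/(8.314×645) = 3.57 mol.
Isothermal: T stays 645 K; PV = const ⇒ V₂ = 85.3 L, P₂ = 224 kPa.
ΔU = 0 (ideal gas, T constant).
W = nRT ln(V₂/V₁) = 3.57×8.314×645×ln(1.96) = 12900 J.
Q = ΔU + W = 12900 J.

12900 J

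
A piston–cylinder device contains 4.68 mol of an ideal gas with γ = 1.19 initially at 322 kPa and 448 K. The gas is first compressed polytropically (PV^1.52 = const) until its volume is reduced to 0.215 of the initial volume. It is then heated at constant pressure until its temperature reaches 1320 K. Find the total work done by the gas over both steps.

V₁ = nRT₁/P₁ = 4.68×8.314×448/322 = 54.1 L.
Step 1 — Polytropic n=1.52: T₂ = T₁(V₁/V₂)^(n−1) = 448×(4.65)^0.52 = 996 K; P₂ = P₁(V₁/V₂)^n = 3330 kPa.
W = (P₁V₁−P₂V₂)/(n−1) = (322×54.1−3330×11.6)/0.52 = -41000 J.
ΔU = nCvΔT = 4.68×43.8×(996−448) = 112000 J.
Q = ΔU + W = 71300 J.
State after step 1: P = 3330 kPa, V = 11.6 L, T = 996 K.
Step 2 — Isobaric: P stays 3330 kPa; V/T = const ⇒ T₂ = 1320 K, V₂ = 15.4 L.
W = PΔV = 3330×(15.4−11.6) kPa·L = 12600 J.
ΔU = nCvΔT = 4.68×43.8×(1320−996) = 66300 J.
Q = ΔU + W = nCpΔT = 78900 J.
Net over both steps: W = -28400 J, Q = 150000 J, ΔU = 179000 J.

-28400 J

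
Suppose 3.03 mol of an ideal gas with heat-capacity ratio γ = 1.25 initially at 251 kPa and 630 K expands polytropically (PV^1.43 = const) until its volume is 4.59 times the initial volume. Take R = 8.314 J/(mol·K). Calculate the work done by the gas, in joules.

17700 J

V₁ = nRT₁/P₁ = 3.03×8.314×630/251 = 63.2 L.
Polytropic n=1.43: T₂ = T₁(V₁/V₂)^(n−1) = 630×(0.218)^0.43 = 327 K; P₂ = P₁(V₁/V₂)^n = 28.4 kPa.
W = (P₁V₁−P₂V₂)/(n−1) = (251×63.2−28.4×290)/0.43 = 17700 J.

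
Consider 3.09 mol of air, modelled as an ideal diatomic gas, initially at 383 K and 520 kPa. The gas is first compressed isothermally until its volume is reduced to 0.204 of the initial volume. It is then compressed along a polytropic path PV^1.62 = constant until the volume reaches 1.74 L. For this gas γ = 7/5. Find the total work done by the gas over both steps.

-25800 J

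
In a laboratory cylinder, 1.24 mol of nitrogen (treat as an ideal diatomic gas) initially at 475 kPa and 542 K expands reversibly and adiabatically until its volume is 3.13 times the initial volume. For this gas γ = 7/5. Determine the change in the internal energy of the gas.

V₁ = nRT₁/P₁ = 1.24×8.314×542/475 = 11.8 L.
Adiabatic: TV^(γ−1) = const ⇒ T₂ = 542×(0.319)^0.400 = 343 K; PV^γ = const ⇒ P₂ = 96.1 kPa.
For an ideal gas ΔU = nCvΔT with Cv = (5/2)R = 20.8 J/(mol·K).
ΔU = 1.24×20.8×(343−542) = -5120 J.

-5120 J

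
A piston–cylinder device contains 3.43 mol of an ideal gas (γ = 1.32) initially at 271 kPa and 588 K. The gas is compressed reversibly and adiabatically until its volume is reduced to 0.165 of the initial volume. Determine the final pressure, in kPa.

V₁ = nRT₁/P₁ = 3.43×8.314×588/271 = 61.9 L.
Adiabatic: TV^(γ−1) = const ⇒ T₂ = 588×(6.06)^0.320 = 1050 K; PV^γ = const ⇒ P₂ = 2920 kPa.

2920 kPa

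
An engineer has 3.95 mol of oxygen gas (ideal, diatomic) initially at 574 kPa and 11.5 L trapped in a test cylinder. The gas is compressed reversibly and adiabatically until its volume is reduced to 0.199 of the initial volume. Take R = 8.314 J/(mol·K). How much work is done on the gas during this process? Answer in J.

15000 J

T₁ = P₁V₁/(nR) = 574×11.5/(3.95×8.314) = 201 K.
Adiabatic: TV^(γ−1) = const ⇒ T₂ = 201×(5.03)^0.400 = 383 K; PV^γ = const ⇒ P₂ = 5500 kPa.
ΔU = nCvΔT = 3.95×20.8×(383−201) = 15000 J.
Q = 0 for an adiabatic process, so W = −ΔU = -15000 J.
Work done on the gas = −W_by = 15000 J.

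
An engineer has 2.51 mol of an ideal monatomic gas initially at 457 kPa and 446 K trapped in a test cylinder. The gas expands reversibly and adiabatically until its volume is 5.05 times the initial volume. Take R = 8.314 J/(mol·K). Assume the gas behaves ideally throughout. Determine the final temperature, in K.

V₁ = nRT₁/P₁ = 2.51×8.314×446/457 = 20.4 L.
Adiabatic: TV^(γ−1) = const ⇒ T₂ = 446×(0.198)^0.667 = 152 K; PV^γ = const ⇒ P₂ = 30.7 kPa.

152 K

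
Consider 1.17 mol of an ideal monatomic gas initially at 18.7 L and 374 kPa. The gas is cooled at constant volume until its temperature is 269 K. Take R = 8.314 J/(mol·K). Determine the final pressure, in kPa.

140 kPa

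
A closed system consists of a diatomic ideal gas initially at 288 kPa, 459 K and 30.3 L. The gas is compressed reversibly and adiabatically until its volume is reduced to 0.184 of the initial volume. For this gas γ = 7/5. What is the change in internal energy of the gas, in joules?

n = P₁V₁/(RT₁) = 288×30.3/(8.314×459) = 2.29 mol.
Adiabatic: TV^(γ−1) = const ⇒ T₂ = 459×(5.43)^0.400 = 903 K; PV^γ = const ⇒ P₂ = 3080 kPa.
For an ideal gas ΔU = nCvΔT with Cv = (5/2)R = 20.8 J/(mol·K).
ΔU = 2.29×20.8×(903−459) = 21100 J.

21100 J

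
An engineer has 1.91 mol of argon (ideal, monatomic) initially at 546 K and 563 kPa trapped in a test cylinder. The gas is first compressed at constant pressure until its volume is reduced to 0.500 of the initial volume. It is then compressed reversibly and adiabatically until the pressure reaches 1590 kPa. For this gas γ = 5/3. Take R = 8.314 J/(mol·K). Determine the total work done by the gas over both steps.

-7680 J

V₁ = nRT₁/P₁ = 1.91×8.314×546/563 = 15.4 L.
Step 1 — Isobaric: P stays 563 kPa; V/T = const ⇒ T₂ = 273 K, V₂ = 7.70 L.
W = PΔV = 563×(7.70−15.4) kPa·L = -4340 J.
ΔU = nCvΔT = 1.91×12.5×(273−546) = -6500 J.
Q = ΔU + W = nCpΔT = -10800 J.
State after step 1: P = 563 kPa, V = 7.70 L, T = 273 K.
Step 2 — Adiabatic: T₂/T₁ = (P₂/P₁)^((γ−1)/γ) ⇒ T₂ = 273×(2.82)^0.400 = 414 K; V₂ = 4.13 L.
ΔU = nCvΔT = 1.91×12.5×(414−273) = 3350 J.
Q = 0 for an adiabatic process, so W = −ΔU = -3350 J.
Net over both steps: W = -7680 J, Q = -10800 J, ΔU = -3160 J.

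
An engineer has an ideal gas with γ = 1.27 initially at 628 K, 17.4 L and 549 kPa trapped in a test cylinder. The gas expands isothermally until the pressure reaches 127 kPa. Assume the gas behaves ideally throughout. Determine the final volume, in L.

75.2 L

Isothermal: T stays 628 K; PV = const ⇒ V₂ = 75.2 L, P₂ = 127 kPa.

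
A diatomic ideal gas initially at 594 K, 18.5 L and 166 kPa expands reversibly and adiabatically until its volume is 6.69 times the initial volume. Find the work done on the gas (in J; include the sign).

-4090 J

n = P₁V₁/(RT₁) = 166×18.5/(8.314×594) = 0.622 mol.
Adiabatic: TV^(γ−1) = const ⇒ T₂ = 594×(0.149)^0.400 = 278 K; PV^γ = const ⇒ P₂ = 11.6 kPa.
ΔU = nCvΔT = 0.622×20.8×(278−594) = -4090 J.
Q = 0 for an adiabatic process, so W = −ΔU = 4090 J.
Work done on the gas = −W_by = -4090 J.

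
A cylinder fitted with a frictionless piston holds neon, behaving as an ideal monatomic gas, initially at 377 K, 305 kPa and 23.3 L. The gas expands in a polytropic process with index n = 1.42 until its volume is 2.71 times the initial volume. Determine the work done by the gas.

n = P₁V₁/(RT₁) = 305×23.3/(8.314×377) = 2.27 mol.
Polytropic n=1.42: T₂ = T₁(V₁/V₂)^(n−1) = 377×(0.369)^0.42 = 248 K; P₂ = P₁(V₁/V₂)^n = 74.0 kPa.
W = (P₁V₁−P₂V₂)/(n−1) = (305×23.3−74.0×63.1)/0.42 = 5790 J.

5790 J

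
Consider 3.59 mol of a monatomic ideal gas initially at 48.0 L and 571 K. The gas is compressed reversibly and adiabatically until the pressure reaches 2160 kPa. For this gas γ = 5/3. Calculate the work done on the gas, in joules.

P₁ = nRT₁/V₁ = 3.59×8.314×571/48.0 = 355 kPa.
Adiabatic: T₂/T₁ = (P₂/P₁)^((γ−1)/γ) ⇒ T₂ = 571×(6.08)^0.400 = 1180 K; V₂ = 16.2 L.
ΔU = nCvΔT = 3.59×12.5×(1180−571) = 27100 J.
Q = 0 for an adiabatic process, so W = −ΔU = -27100 J.
Work done on the gas = −W_by = 27100 J.

27100 J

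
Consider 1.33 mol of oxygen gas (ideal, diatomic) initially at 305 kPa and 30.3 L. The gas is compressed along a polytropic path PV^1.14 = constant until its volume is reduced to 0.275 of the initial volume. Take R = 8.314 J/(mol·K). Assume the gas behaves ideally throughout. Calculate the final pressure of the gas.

1330 kPa

T₁ = P₁V₁/(nR) = 305×30.3/(1.33×8.314) = 836 K.
Polytropic n=1.14: T₂ = T₁(V₁/V₂)^(n−1) = 836×(3.64)^0.14 = 1000 K; P₂ = P₁(V₁/V₂)^n = 1330 kPa.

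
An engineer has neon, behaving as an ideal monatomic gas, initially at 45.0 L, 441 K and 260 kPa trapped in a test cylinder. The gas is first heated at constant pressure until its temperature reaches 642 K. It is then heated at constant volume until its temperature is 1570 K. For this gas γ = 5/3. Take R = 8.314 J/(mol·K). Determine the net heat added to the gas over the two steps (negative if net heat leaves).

50300 J

n = P₁V₁/(RT₁) = 260×45.0/(8.314×441) = 3.19 mol.
Step 1 — Isobaric: P stays 260 kPa; V/T = const ⇒ T₂ = 642 K, V₂ = 65.5 L.
W = PΔV = 260×(65.5−45.0) kPa·L = 5330 J.
ΔU = nCvΔT = 3.19×12.5×(642−441) = 8000 J.
Q = ΔU + W = nCpΔT = 13300 J.
State after step 1: P = 260 kPa, V = 65.5 L, T = 642 K.
Step 2 — Isochoric: V stays 65.5 L; P/T = const ⇒ T₂ = 1570 K, P₂ = 636 kPa.
W = 0 (no volume change).
ΔU = nCvΔT = 3.19×12.5×(1570−642) = 36900 J.
Q = ΔU = 36900 J.
Net over both steps: W = 5330 J, Q = 50300 J, ΔU = 44900 J.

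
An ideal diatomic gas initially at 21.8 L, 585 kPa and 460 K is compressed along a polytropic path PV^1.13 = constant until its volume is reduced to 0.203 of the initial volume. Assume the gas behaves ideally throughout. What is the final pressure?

Polytropic n=1.13: T₂ = T₁(V₁/V₂)^(n−1) = 460×(4.93)^0.13 = 566 K; P₂ = P₁(V₁/V₂)^n = 3550 kPa.

3550 kPa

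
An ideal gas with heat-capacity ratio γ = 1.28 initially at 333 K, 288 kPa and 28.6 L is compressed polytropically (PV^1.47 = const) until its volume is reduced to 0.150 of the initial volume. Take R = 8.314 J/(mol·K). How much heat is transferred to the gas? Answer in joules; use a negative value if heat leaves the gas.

n = P₁V₁/(RT₁) = 288×28.6/(8.314×333) = 2.98 mol.
Polytropic n=1.47: T₂ = T₁(V₁/V₂)^(n−1) = 333×(6.67)^0.47 = 812 K; P₂ = P₁(V₁/V₂)^n = 4680 kPa.
W = (P₁V₁−P₂V₂)/(n−1) = (288×28.6−4680×4.29)/0.47 = -25200 J.
ΔU = nCvΔT = 2.98×29.7×(812−333) = 42300 J.
Q = ΔU + W = 17100 J.

17100 J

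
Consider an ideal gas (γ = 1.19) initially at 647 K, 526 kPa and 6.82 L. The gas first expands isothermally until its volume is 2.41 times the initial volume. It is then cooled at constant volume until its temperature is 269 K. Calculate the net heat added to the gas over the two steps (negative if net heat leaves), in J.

n = P₁V₁/(RT₁) = 526×6.82/(8.314×647) = 0.667 mol.
Step 1 — Isothermal: T stays 647 K; PV = const ⇒ V₂ = 16.4 L, P₂ = 218 kPa.
ΔU = 0 (ideal gas, T constant).
W = nRT ln(V₂/V₁) = 0.667×8.314×647×ln(2.41) = 3160 J.
Q = ΔU + W = 3160 J.
State after step 1: P = 218 kPa, V = 16.4 L, T = 647 K.
Step 2 — Isochoric: V stays 16.4 L; P/T = const ⇒ T₂ = 269 K, P₂ = 90.7 kPa.
W = 0 (no volume change).
ΔU = nCvΔT = 0.667×43.8×(269−647) = -11000 J.
Q = ΔU = -11000 J.
Net over both steps: W = 3160 J, Q = -7880 J, ΔU = -11000 J.

-7880 J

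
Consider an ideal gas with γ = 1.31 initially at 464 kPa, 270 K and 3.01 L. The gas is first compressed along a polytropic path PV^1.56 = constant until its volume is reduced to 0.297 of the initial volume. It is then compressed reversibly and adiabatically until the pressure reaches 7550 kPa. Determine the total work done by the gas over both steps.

n = P₁V₁/(RT₁) = 464×3.01/(8.314×270) = 0.622 mol.
Step 1 — Polytropic n=1.56: T₂ = T₁(V₁/V₂)^(n−1) = 270×(3.37)^0.56 = 533 K; P₂ = P₁(V₁/V₂)^n = 3080 kPa.
W = (P₁V₁−P₂V₂)/(n−1) = (464×3.01−3080×0.894)/0.56 = -2430 J.
ΔU = nCvΔT = 0.622×26.8×(533−270) = 4390 J.
Q = ΔU + W = 1960 J.
State after step 1: P = 3080 kPa, V = 0.894 L, T = 533 K.
Step 2 — Adiabatic: T₂/T₁ = (P₂/P₁)^((γ−1)/γ) ⇒ T₂ = 533×(2.45)^0.237 = 659 K; V₂ = 0.451 L.
ΔU = nCvΔT = 0.622×26.8×(659−533) = 2100 J.
Q = 0 for an adiabatic process, so W = −ΔU = -2100 J.
Net over both steps: W = -4530 J, Q = 1960 J, ΔU = 6490 J.

-4530 J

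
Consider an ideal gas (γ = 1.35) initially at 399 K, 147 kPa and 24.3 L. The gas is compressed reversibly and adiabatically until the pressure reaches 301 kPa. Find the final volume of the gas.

14.3 L

Adiabatic: T₂/T₁ = (P₂/P₁)^((γ−1)/γ) ⇒ T₂ = 399×(2.05)^0.259 = 480 K; V₂ = 14.3 L.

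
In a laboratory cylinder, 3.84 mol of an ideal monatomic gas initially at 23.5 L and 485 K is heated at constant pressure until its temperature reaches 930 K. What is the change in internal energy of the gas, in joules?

21300 J

P₁ = nRT₁/V₁ = 3.84×8.314×485/23.5 = 659 kPa.
Isobaric: P stays 659 kPa; V/T = const ⇒ T₂ = 930 K, V₂ = 45.1 L.
For an ideal gas ΔU = nCvΔT with Cv = (3/2)R = 12.5 J/(mol·K).
ΔU = 3.84×12.5×(930−485) = 21300 J.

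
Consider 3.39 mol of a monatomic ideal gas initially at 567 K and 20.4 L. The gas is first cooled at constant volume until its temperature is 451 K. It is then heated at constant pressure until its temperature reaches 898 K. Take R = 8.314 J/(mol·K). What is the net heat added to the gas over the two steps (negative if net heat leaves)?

26600 J

P₁ = nRT₁/V₁ = 3.39×8.314×567/20.4 = 783 kPa.
Step 1 — Isochoric: V stays 20.4 L; P/T = const ⇒ T₂ = 451 K, P₂ = 623 kPa.
W = 0 (no volume change).
ΔU = nCvΔT = 3.39×12.5×(451−567) = -4900 J.
Q = ΔU = -4900 J.
State after step 1: P = 623 kPa, V = 20.4 L, T = 451 K.
Step 2 — Isobaric: P stays 623 kPa; V/T = const ⇒ T₂ = 898 K, V₂ = 40.6 L.
W = PΔV = 623×(40.6−20.4) kPa·L = 12600 J.
ΔU = nCvΔT = 3.39×12.5×(898−451) = 18900 J.
Q = ΔU + W = nCpΔT = 31500 J.
Net over both steps: W = 12600 J, Q = 26600 J, ΔU = 14000 J.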